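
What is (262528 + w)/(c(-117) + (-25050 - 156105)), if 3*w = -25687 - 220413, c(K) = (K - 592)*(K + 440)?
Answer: -270742/615243 ≈ -0.44006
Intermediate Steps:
c(K) = (-592 + K)*(440 + K)
w = -246100/3 (w = (-25687 - 220413)/3 = (⅓)*(-246100) = -246100/3 ≈ -82033.)
(262528 + w)/(c(-117) + (-25050 - 156105)) = (262528 - 246100/3)/((-260480 + (-117)² - 152*(-117)) + (-25050 - 156105)) = 541484/(3*((-260480 + 13689 + 17784) - 181155)) = 541484/(3*(-229007 - 181155)) = (541484/3)/(-410162) = (541484/3)*(-1/410162) = -270742/615243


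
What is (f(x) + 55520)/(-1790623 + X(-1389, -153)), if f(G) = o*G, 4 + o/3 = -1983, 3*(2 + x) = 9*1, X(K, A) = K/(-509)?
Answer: -25225531/911425718 ≈ -0.027677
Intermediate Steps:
X(K, A) = -K/509 (X(K, A) = K*(-1/509) = -K/509)
x = 1 (x = -2 + (9*1)/3 = -2 + (1/3)*9 = -2 + 3 = 1)
o = -5961 (o = -12 + 3*(-1983) = -12 - 5949 = -5961)
f(G) = -5961*G
(f(x) + 55520)/(-1790623 + X(-1389, -153)) = (-5961*1 + 55520)/(-1790623 - 1/509*(-1389)) = (-5961 + 55520)/(-1790623 + 1389/509) = 49559/(-911425718/509) = 49559*(-509/911425718) = -25225531/911425718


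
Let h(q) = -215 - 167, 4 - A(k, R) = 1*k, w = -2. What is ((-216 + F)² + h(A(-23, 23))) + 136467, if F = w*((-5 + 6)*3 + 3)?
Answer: 188069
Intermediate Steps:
A(k, R) = 4 - k
h(q) = -382
F = -12 (F = -2*((-5 + 6)*3 + 3) = -2*(1*3 + 3) = -2*(3 + 3) = -2*6 = -12)
((-216 + F)² + h(A(-23, 23))) + 136467 = ((-216 - 12)² - 382) + 136467 = ((-228)² - 382) + 136467 = (51984 - 382) + 136467 = 51602 + 136467 = 188069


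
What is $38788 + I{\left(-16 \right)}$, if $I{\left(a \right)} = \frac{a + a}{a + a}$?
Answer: $38789$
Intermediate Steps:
$I{\left(a \right)} = 1$ ($I{\left(a \right)} = \frac{2 a}{2 a} = 2 a \frac{1}{2 a} = 1$)
$38788 + I{\left(-16 \right)} = 38788 + 1 = 38789$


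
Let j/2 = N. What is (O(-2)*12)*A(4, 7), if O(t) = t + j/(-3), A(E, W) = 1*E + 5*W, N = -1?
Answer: -624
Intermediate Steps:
j = -2 (j = 2*(-1) = -2)
A(E, W) = E + 5*W
O(t) = ⅔ + t (O(t) = t - 2/(-3) = t - 2*(-⅓) = t + ⅔ = ⅔ + t)
(O(-2)*12)*A(4, 7) = ((⅔ - 2)*12)*(4 + 5*7) = (-4/3*12)*(4 + 35) = -16*39 = -624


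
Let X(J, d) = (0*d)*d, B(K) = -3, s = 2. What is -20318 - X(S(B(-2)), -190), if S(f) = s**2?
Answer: -20318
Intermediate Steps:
S(f) = 4 (S(f) = 2**2 = 4)
X(J, d) = 0 (X(J, d) = 0*d = 0)
-20318 - X(S(B(-2)), -190) = -20318 - 1*0 = -20318 + 0 = -20318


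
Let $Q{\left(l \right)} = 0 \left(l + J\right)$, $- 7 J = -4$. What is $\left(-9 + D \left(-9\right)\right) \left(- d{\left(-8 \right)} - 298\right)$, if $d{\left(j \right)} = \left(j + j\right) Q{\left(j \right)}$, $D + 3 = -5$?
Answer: $-18774$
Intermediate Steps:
$J = \frac{4}{7}$ ($J = \left(- \frac{1}{7}\right) \left(-4\right) = \frac{4}{7} \approx 0.57143$)
$D = -8$ ($D = -3 - 5 = -8$)
$Q{\left(l \right)} = 0$ ($Q{\left(l \right)} = 0 \left(l + \frac{4}{7}\right) = 0 \left(\frac{4}{7} + l\right) = 0$)
$d{\left(j \right)} = 0$ ($d{\left(j \right)} = \left(j + j\right) 0 = 2 j 0 = 0$)
$\left(-9 + D \left(-9\right)\right) \left(- d{\left(-8 \right)} - 298\right) = \left(-9 - -72\right) \left(\left(-1\right) 0 - 298\right) = \left(-9 + 72\right) \left(0 - 298\right) = 63 \left(-298\right) = -18774$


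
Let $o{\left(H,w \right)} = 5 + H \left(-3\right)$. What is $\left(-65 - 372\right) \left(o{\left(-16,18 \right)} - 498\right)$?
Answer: $194465$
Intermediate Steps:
$o{\left(H,w \right)} = 5 - 3 H$
$\left(-65 - 372\right) \left(o{\left(-16,18 \right)} - 498\right) = \left(-65 - 372\right) \left(\left(5 - -48\right) - 498\right) = \left(-65 - 372\right) \left(\left(5 + 48\right) - 498\right) = - 437 \left(53 - 498\right) = \left(-437\right) \left(-445\right) = 194465$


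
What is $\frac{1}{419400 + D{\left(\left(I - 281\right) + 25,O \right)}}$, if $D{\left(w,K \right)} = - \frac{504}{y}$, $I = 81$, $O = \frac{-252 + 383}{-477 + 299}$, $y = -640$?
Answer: $\frac{80}{33552063} \approx 2.3844 \cdot 10^{-6}$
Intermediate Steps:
$O = - \frac{131}{178}$ ($O = \frac{131}{-178} = 131 \left(- \frac{1}{178}\right) = - \frac{131}{178} \approx -0.73596$)
$D{\left(w,K \right)} = \frac{63}{80}$ ($D{\left(w,K \right)} = - \frac{504}{-640} = \left(-504\right) \left(- \frac{1}{640}\right) = \frac{63}{80}$)
$\frac{1}{419400 + D{\left(\left(I - 281\right) + 25,O \right)}} = \frac{1}{419400 + \frac{63}{80}} = \frac{1}{\frac{33552063}{80}} = \frac{80}{33552063}$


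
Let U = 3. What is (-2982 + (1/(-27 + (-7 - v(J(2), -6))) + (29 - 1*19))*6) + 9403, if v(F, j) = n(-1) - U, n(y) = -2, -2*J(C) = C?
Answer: 187943/29 ≈ 6480.8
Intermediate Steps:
J(C) = -C/2
v(F, j) = -5 (v(F, j) = -2 - 1*3 = -2 - 3 = -5)
(-2982 + (1/(-27 + (-7 - v(J(2), -6))) + (29 - 1*19))*6) + 9403 = (-2982 + (1/(-27 + (-7 - 1*(-5))) + (29 - 1*19))*6) + 9403 = (-2982 + (1/(-27 + (-7 + 5)) + (29 - 19))*6) + 9403 = (-2982 + (1/(-27 - 2) + 10)*6) + 9403 = (-2982 + (1/(-29) + 10)*6) + 9403 = (-2982 + (-1/29 + 10)*6) + 9403 = (-2982 + (289/29)*6) + 9403 = (-2982 + 1734/29) + 9403 = -84744/29 + 9403 = 187943/29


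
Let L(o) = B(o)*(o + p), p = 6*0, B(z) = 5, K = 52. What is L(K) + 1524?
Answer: 1784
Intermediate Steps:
p = 0
L(o) = 5*o (L(o) = 5*(o + 0) = 5*o)
L(K) + 1524 = 5*52 + 1524 = 260 + 1524 = 1784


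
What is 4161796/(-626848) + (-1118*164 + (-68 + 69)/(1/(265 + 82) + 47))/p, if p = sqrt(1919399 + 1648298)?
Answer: -1040449/156712 - 2990470773*sqrt(3567697)/58189138070 ≈ -103.71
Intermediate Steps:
p = sqrt(3567697) ≈ 1888.8
4161796/(-626848) + (-1118*164 + (-68 + 69)/(1/(265 + 82) + 47))/p = 4161796/(-626848) + (-1118*164 + (-68 + 69)/(1/(265 + 82) + 47))/(sqrt(3567697)) = 4161796*(-1/626848) + (-183352 + 1/(1/347 + 47))*(sqrt(3567697)/3567697) = -1040449/156712 + (-183352 + 1/(1/347 + 47))*(sqrt(3567697)/3567697) = -1040449/156712 + (-183352 + 1/(16310/347))*(sqrt(3567697)/3567697) = -1040449/156712 + (-183352 + 1*(347/16310))*(sqrt(3567697)/3567697) = -1040449/156712 + (-183352 + 347/16310)*(sqrt(3567697)/3567697) = -1040449/156712 - 2990470773*sqrt(3567697)/58189138070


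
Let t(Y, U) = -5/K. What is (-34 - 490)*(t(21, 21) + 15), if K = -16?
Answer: -32095/4 ≈ -8023.8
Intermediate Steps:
t(Y, U) = 5/16 (t(Y, U) = -5/(-16) = -5*(-1/16) = 5/16)
(-34 - 490)*(t(21, 21) + 15) = (-34 - 490)*(5/16 + 15) = -524*245/16 = -32095/4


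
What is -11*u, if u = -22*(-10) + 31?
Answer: -2761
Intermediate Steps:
u = 251 (u = 220 + 31 = 251)
-11*u = -11*251 = -2761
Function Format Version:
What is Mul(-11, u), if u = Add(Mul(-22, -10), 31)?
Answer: -2761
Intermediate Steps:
u = 251 (u = Add(220, 31) = 251)
Mul(-11, u) = Mul(-11, 251) = -2761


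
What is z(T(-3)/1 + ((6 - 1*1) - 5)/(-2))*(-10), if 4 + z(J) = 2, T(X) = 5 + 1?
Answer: 20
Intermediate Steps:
T(X) = 6
z(J) = -2 (z(J) = -4 + 2 = -2)
z(T(-3)/1 + ((6 - 1*1) - 5)/(-2))*(-10) = -2*(-10) = 20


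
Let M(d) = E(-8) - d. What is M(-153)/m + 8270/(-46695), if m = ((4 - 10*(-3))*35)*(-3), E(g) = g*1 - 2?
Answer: -804473/3704470 ≈ -0.21716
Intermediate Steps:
E(g) = -2 + g (E(g) = g - 2 = -2 + g)
M(d) = -10 - d (M(d) = (-2 - 8) - d = -10 - d)
m = -3570 (m = ((4 + 30)*35)*(-3) = (34*35)*(-3) = 1190*(-3) = -3570)
M(-153)/m + 8270/(-46695) = (-10 - 1*(-153))/(-3570) + 8270/(-46695) = (-10 + 153)*(-1/3570) + 8270*(-1/46695) = 143*(-1/3570) - 1654/9339 = -143/3570 - 1654/9339 = -804473/3704470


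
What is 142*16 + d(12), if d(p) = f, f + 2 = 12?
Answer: 2282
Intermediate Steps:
f = 10 (f = -2 + 12 = 10)
d(p) = 10
142*16 + d(12) = 142*16 + 10 = 2272 + 10 = 2282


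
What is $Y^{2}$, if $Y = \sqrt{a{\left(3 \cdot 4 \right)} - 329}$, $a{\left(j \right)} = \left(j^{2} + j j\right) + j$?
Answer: $-29$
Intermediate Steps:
$a{\left(j \right)} = j + 2 j^{2}$ ($a{\left(j \right)} = \left(j^{2} + j^{2}\right) + j = 2 j^{2} + j = j + 2 j^{2}$)
$Y = i \sqrt{29}$ ($Y = \sqrt{3 \cdot 4 \left(1 + 2 \cdot 3 \cdot 4\right) - 329} = \sqrt{12 \left(1 + 2 \cdot 12\right) - 329} = \sqrt{12 \left(1 + 24\right) - 329} = \sqrt{12 \cdot 25 - 329} = \sqrt{300 - 329} = \sqrt{-29} = i \sqrt{29} \approx 5.3852 i$)
$Y^{2} = \left(i \sqrt{29}\right)^{2} = -29$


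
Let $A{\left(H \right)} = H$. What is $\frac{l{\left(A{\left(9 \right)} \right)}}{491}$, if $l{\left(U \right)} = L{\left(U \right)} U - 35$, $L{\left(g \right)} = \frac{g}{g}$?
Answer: $- \frac{26}{491} \approx -0.052953$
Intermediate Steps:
$L{\left(g \right)} = 1$
$l{\left(U \right)} = -35 + U$ ($l{\left(U \right)} = 1 U - 35 = U - 35 = -35 + U$)
$\frac{l{\left(A{\left(9 \right)} \right)}}{491} = \frac{-35 + 9}{491} = \left(-26\right) \frac{1}{491} = - \frac{26}{491}$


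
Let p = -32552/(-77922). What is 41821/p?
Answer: 125337537/1252 ≈ 1.0011e+5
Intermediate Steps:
p = 1252/2997 (p = -32552*(-1/77922) = 1252/2997 ≈ 0.41775)
41821/p = 41821/(1252/2997) = 41821*(2997/1252) = 125337537/1252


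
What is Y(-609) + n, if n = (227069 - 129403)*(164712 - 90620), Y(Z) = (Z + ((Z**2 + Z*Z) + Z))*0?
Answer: 7236269272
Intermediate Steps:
Y(Z) = 0 (Y(Z) = (Z + ((Z**2 + Z**2) + Z))*0 = (Z + (2*Z**2 + Z))*0 = (Z + (Z + 2*Z**2))*0 = (2*Z + 2*Z**2)*0 = 0)
n = 7236269272 (n = 97666*74092 = 7236269272)
Y(-609) + n = 0 + 7236269272 = 7236269272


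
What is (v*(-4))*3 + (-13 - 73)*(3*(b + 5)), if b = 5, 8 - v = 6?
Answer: -2604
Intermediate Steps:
v = 2 (v = 8 - 1*6 = 8 - 6 = 2)
(v*(-4))*3 + (-13 - 73)*(3*(b + 5)) = (2*(-4))*3 + (-13 - 73)*(3*(5 + 5)) = -8*3 - 258*10 = -24 - 86*30 = -24 - 2580 = -2604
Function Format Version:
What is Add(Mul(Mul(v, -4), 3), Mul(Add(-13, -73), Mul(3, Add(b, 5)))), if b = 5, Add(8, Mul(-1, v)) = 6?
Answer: -2604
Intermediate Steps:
v = 2 (v = Add(8, Mul(-1, 6)) = Add(8, -6) = 2)
Add(Mul(Mul(v, -4), 3), Mul(Add(-13, -73), Mul(3, Add(b, 5)))) = Add(Mul(Mul(2, -4), 3), Mul(Add(-13, -73), Mul(3, Add(5, 5)))) = Add(Mul(-8, 3), Mul(-86, Mul(3, 10))) = Add(-24, Mul(-86, 30)) = Add(-24, -2580) = -2604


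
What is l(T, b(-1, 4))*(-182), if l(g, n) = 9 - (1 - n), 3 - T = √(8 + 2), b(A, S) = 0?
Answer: -1456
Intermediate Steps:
T = 3 - √10 (T = 3 - √(8 + 2) = 3 - √10 ≈ -0.16228)
l(g, n) = 8 + n (l(g, n) = 9 + (-1 + n) = 8 + n)
l(T, b(-1, 4))*(-182) = (8 + 0)*(-182) = 8*(-182) = -1456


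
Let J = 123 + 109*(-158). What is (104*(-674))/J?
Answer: 70096/17099 ≈ 4.0994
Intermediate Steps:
J = -17099 (J = 123 - 17222 = -17099)
(104*(-674))/J = (104*(-674))/(-17099) = -70096*(-1/17099) = 70096/17099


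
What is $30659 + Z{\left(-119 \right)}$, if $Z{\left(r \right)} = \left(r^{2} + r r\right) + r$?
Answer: $58862$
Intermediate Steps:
$Z{\left(r \right)} = r + 2 r^{2}$ ($Z{\left(r \right)} = \left(r^{2} + r^{2}\right) + r = 2 r^{2} + r = r + 2 r^{2}$)
$30659 + Z{\left(-119 \right)} = 30659 - 119 \left(1 + 2 \left(-119\right)\right) = 30659 - 119 \left(1 - 238\right) = 30659 - -28203 = 30659 + 28203 = 58862$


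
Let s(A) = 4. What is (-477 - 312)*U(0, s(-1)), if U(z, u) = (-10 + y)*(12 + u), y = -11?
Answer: 265104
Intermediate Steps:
U(z, u) = -252 - 21*u (U(z, u) = (-10 - 11)*(12 + u) = -21*(12 + u) = -252 - 21*u)
(-477 - 312)*U(0, s(-1)) = (-477 - 312)*(-252 - 21*4) = -789*(-252 - 84) = -789*(-336) = 265104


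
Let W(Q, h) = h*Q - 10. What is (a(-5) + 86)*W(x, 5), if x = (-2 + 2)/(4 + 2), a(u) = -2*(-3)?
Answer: -920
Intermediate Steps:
a(u) = 6
x = 0 (x = 0/6 = 0*(⅙) = 0)
W(Q, h) = -10 + Q*h (W(Q, h) = Q*h - 10 = -10 + Q*h)
(a(-5) + 86)*W(x, 5) = (6 + 86)*(-10 + 0*5) = 92*(-10 + 0) = 92*(-10) = -920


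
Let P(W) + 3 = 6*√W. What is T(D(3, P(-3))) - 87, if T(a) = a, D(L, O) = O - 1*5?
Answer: -95 + 6*I*√3 ≈ -95.0 + 10.392*I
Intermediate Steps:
P(W) = -3 + 6*√W
D(L, O) = -5 + O (D(L, O) = O - 5 = -5 + O)
T(D(3, P(-3))) - 87 = (-5 + (-3 + 6*√(-3))) - 87 = (-5 + (-3 + 6*(I*√3))) - 87 = (-5 + (-3 + 6*I*√3)) - 87 = (-8 + 6*I*√3) - 87 = -95 + 6*I*√3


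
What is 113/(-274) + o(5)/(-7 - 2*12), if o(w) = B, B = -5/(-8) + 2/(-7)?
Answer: -100687/237832 ≈ -0.42335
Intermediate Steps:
B = 19/56 (B = -5*(-⅛) + 2*(-⅐) = 5/8 - 2/7 = 19/56 ≈ 0.33929)
o(w) = 19/56
113/(-274) + o(5)/(-7 - 2*12) = 113/(-274) + 19/(56*(-7 - 2*12)) = 113*(-1/274) + 19/(56*(-7 - 24)) = -113/274 + (19/56)/(-31) = -113/274 + (19/56)*(-1/31) = -113/274 - 19/1736 = -100687/237832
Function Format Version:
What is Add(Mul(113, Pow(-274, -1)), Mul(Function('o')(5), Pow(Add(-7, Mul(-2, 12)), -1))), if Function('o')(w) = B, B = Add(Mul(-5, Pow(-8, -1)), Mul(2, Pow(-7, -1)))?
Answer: Rational(-100687, 237832) ≈ -0.42335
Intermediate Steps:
B = Rational(19, 56) (B = Add(Mul(-5, Rational(-1, 8)), Mul(2, Rational(-1, 7))) = Add(Rational(5, 8), Rational(-2, 7)) = Rational(19, 56) ≈ 0.33929)
Function('o')(w) = Rational(19, 56)
Add(Mul(113, Pow(-274, -1)), Mul(Function('o')(5), Pow(Add(-7, Mul(-2, 12)), -1))) = Add(Mul(113, Pow(-274, -1)), Mul(Rational(19, 56), Pow(Add(-7, Mul(-2, 12)), -1))) = Add(Mul(113, Rational(-1, 274)), Mul(Rational(19, 56), Pow(Add(-7, -24), -1))) = Add(Rational(-113, 274), Mul(Rational(19, 56), Pow(-31, -1))) = Add(Rational(-113, 274), Mul(Rational(19, 56), Rational(-1, 31))) = Add(Rational(-113, 274), Rational(-19, 1736)) = Rational(-100687, 237832)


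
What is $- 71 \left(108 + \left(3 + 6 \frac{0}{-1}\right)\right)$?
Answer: $-7881$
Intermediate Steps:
$- 71 \left(108 + \left(3 + 6 \frac{0}{-1}\right)\right) = - 71 \left(108 + \left(3 + 6 \cdot 0 \left(-1\right)\right)\right) = - 71 \left(108 + \left(3 + 6 \cdot 0\right)\right) = - 71 \left(108 + \left(3 + 0\right)\right) = - 71 \left(108 + 3\right) = \left(-71\right) 111 = -7881$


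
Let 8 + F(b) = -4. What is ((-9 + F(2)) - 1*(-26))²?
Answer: 25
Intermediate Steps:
F(b) = -12 (F(b) = -8 - 4 = -12)
((-9 + F(2)) - 1*(-26))² = ((-9 - 12) - 1*(-26))² = (-21 + 26)² = 5² = 25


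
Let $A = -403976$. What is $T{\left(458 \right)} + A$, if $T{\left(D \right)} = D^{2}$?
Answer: $-194212$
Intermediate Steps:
$T{\left(458 \right)} + A = 458^{2} - 403976 = 209764 - 403976 = -194212$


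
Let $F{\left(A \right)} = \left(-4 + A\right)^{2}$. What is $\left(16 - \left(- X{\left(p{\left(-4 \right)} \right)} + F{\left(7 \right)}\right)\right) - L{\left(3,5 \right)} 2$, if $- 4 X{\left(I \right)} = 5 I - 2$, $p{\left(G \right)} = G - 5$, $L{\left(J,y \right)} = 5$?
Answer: $- \frac{375}{2} \approx -187.5$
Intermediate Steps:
$p{\left(G \right)} = -5 + G$
$X{\left(I \right)} = \frac{1}{2} - \frac{5 I}{4}$ ($X{\left(I \right)} = - \frac{5 I - 2}{4} = - \frac{-2 + 5 I}{4} = \frac{1}{2} - \frac{5 I}{4}$)
$\left(16 - \left(- X{\left(p{\left(-4 \right)} \right)} + F{\left(7 \right)}\right)\right) - L{\left(3,5 \right)} 2 = \left(16 - \left(- \frac{1}{2} + \left(-4 + 7\right)^{2} + \frac{5 \left(-5 - 4\right)}{4}\right)\right) \left(-1\right) 5 \cdot 2 = \left(16 + \left(\left(\frac{1}{2} - - \frac{45}{4}\right) - 3^{2}\right)\right) \left(\left(-5\right) 2\right) = \left(16 + \left(\left(\frac{1}{2} + \frac{45}{4}\right) - 9\right)\right) \left(-10\right) = \left(16 + \left(\frac{47}{4} - 9\right)\right) \left(-10\right) = \left(16 + \frac{11}{4}\right) \left(-10\right) = \frac{75}{4} \left(-10\right) = - \frac{375}{2}$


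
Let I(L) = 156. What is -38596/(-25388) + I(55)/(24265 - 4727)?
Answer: 94756147/62003843 ≈ 1.5282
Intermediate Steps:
-38596/(-25388) + I(55)/(24265 - 4727) = -38596/(-25388) + 156/(24265 - 4727) = -38596*(-1/25388) + 156/19538 = 9649/6347 + 156*(1/19538) = 9649/6347 + 78/9769 = 94756147/62003843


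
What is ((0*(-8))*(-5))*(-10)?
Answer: 0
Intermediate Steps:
((0*(-8))*(-5))*(-10) = (0*(-5))*(-10) = 0*(-10) = 0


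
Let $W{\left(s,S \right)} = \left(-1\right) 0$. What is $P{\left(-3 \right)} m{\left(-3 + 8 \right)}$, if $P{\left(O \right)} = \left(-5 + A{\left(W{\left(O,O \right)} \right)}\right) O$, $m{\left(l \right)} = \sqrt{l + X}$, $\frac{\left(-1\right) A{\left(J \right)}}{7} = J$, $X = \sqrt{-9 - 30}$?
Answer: $15 \sqrt{5 + i \sqrt{39}} \approx 38.243 + 18.371 i$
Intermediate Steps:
$W{\left(s,S \right)} = 0$
$X = i \sqrt{39}$ ($X = \sqrt{-39} = i \sqrt{39} \approx 6.245 i$)
$A{\left(J \right)} = - 7 J$
$m{\left(l \right)} = \sqrt{l + i \sqrt{39}}$
$P{\left(O \right)} = - 5 O$ ($P{\left(O \right)} = \left(-5 - 0\right) O = \left(-5 + 0\right) O = - 5 O$)
$P{\left(-3 \right)} m{\left(-3 + 8 \right)} = \left(-5\right) \left(-3\right) \sqrt{\left(-3 + 8\right) + i \sqrt{39}} = 15 \sqrt{5 + i \sqrt{39}}$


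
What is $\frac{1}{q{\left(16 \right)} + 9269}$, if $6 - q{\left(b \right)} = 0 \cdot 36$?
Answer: $\frac{1}{9275} \approx 0.00010782$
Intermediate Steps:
$q{\left(b \right)} = 6$ ($q{\left(b \right)} = 6 - 0 \cdot 36 = 6 - 0 = 6 + 0 = 6$)
$\frac{1}{q{\left(16 \right)} + 9269} = \frac{1}{6 + 9269} = \frac{1}{9275}$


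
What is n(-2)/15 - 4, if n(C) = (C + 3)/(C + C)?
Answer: -241/60 ≈ -4.0167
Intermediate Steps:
n(C) = (3 + C)/(2*C) (n(C) = (3 + C)/((2*C)) = (3 + C)*(1/(2*C)) = (3 + C)/(2*C))
n(-2)/15 - 4 = ((½)*(3 - 2)/(-2))/15 - 4 = ((½)*(-½)*1)/15 - 4 = (1/15)*(-¼) - 4 = -1/60 - 4 = -241/60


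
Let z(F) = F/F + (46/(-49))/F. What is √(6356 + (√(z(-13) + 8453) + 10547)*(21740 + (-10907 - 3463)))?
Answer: √(643746274626 + 1341340*√17502043)/91 ≈ 8855.3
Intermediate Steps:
z(F) = 1 - 46/(49*F) (z(F) = 1 + (46*(-1/49))/F = 1 - 46/(49*F))
√(6356 + (√(z(-13) + 8453) + 10547)*(21740 + (-10907 - 3463))) = √(6356 + (√((-46/49 - 13)/(-13) + 8453) + 10547)*(21740 + (-10907 - 3463))) = √(6356 + (√(-1/13*(-683/49) + 8453) + 10547)*(21740 - 14370)) = √(6356 + (√(683/637 + 8453) + 10547)*7370) = √(6356 + (√(5385244/637) + 10547)*7370) = √(6356 + (2*√17502043/91 + 10547)*7370) = √(6356 + (10547 + 2*√17502043/91)*7370) = √(6356 + (77731390 + 14740*√17502043/91)) = √(77737746 + 14740*√17502043/91)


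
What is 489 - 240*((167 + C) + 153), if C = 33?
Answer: -84231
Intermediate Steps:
489 - 240*((167 + C) + 153) = 489 - 240*((167 + 33) + 153) = 489 - 240*(200 + 153) = 489 - 240*353 = 489 - 84720 = -84231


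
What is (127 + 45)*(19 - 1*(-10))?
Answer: 4988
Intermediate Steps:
(127 + 45)*(19 - 1*(-10)) = 172*(19 + 10) = 172*29 = 4988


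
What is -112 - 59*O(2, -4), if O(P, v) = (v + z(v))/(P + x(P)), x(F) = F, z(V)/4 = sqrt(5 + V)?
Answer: -112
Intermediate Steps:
z(V) = 4*sqrt(5 + V)
O(P, v) = (v + 4*sqrt(5 + v))/(2*P) (O(P, v) = (v + 4*sqrt(5 + v))/(P + P) = (v + 4*sqrt(5 + v))/((2*P)) = (v + 4*sqrt(5 + v))*(1/(2*P)) = (v + 4*sqrt(5 + v))/(2*P))
-112 - 59*O(2, -4) = -112 - 59*(-4 + 4*sqrt(5 - 4))/(2*2) = -112 - 59*(-4 + 4*sqrt(1))/(2*2) = -112 - 59*(-4 + 4*1)/(2*2) = -112 - 59*(-4 + 4)/(2*2) = -112 - 59*0/(2*2) = -112 - 59*0 = -112 + 0 = -112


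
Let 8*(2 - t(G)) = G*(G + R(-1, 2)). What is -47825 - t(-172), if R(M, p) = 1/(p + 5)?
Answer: -617849/14 ≈ -44132.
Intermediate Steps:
R(M, p) = 1/(5 + p)
t(G) = 2 - G*(⅐ + G)/8 (t(G) = 2 - G*(G + 1/(5 + 2))/8 = 2 - G*(G + 1/7)/8 = 2 - G*(G + ⅐)/8 = 2 - G*(⅐ + G)/8)
-47825 - t(-172) = -47825 - (2 - ⅛*(-172)² - 1/56*(-172)) = -47825 - (2 - ⅛*29584 + 43/14) = -47825 - (2 - 3698 + 43/14) = -47825 - 1*(-51701/14) = -47825 + 51701/14 = -617849/14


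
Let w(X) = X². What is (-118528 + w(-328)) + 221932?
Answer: 210988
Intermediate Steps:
(-118528 + w(-328)) + 221932 = (-118528 + (-328)²) + 221932 = (-118528 + 107584) + 221932 = -10944 + 221932 = 210988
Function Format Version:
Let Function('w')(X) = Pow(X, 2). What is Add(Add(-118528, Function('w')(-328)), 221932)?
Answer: 210988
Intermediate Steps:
Add(Add(-118528, Function('w')(-328)), 221932) = Add(Add(-118528, Pow(-328, 2)), 221932) = Add(Add(-118528, 107584), 221932) = Add(-10944, 221932) = 210988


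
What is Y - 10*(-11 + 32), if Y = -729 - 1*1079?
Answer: -2018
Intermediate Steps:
Y = -1808 (Y = -729 - 1079 = -1808)
Y - 10*(-11 + 32) = -1808 - 10*(-11 + 32) = -1808 - 10*21 = -1808 - 210 = -2018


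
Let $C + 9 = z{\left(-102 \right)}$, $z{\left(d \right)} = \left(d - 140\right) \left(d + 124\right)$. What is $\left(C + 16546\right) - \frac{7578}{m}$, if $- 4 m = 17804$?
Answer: $\frac{49916641}{4451} \approx 11215.0$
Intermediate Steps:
$z{\left(d \right)} = \left(-140 + d\right) \left(124 + d\right)$
$m = -4451$ ($m = \left(- \frac{1}{4}\right) 17804 = -4451$)
$C = -5333$ ($C = -9 - \left(15728 - 10404\right) = -9 + \left(-17360 + 10404 + 1632\right) = -9 - 5324 = -5333$)
$\left(C + 16546\right) - \frac{7578}{m} = \left(-5333 + 16546\right) - \frac{7578}{-4451} = 11213 - - \frac{7578}{4451} = 11213 + \frac{7578}{4451} = \frac{49916641}{4451}$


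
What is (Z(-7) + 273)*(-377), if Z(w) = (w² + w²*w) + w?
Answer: 10556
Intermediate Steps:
Z(w) = w + w² + w³ (Z(w) = (w² + w³) + w = w + w² + w³)
(Z(-7) + 273)*(-377) = (-7*(1 - 7 + (-7)²) + 273)*(-377) = (-7*(1 - 7 + 49) + 273)*(-377) = (-7*43 + 273)*(-377) = (-301 + 273)*(-377) = -28*(-377) = 10556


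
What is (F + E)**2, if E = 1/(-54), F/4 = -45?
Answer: 94497841/2916 ≈ 32407.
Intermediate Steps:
F = -180 (F = 4*(-45) = -180)
E = -1/54 ≈ -0.018519
(F + E)**2 = (-180 - 1/54)**2 = (-9721/54)**2 = 94497841/2916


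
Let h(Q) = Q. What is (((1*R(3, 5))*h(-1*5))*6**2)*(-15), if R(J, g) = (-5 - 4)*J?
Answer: -72900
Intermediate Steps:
R(J, g) = -9*J
(((1*R(3, 5))*h(-1*5))*6**2)*(-15) = (((1*(-9*3))*(-1*5))*6**2)*(-15) = (((1*(-27))*(-5))*36)*(-15) = (-27*(-5)*36)*(-15) = (135*36)*(-15) = 4860*(-15) = -72900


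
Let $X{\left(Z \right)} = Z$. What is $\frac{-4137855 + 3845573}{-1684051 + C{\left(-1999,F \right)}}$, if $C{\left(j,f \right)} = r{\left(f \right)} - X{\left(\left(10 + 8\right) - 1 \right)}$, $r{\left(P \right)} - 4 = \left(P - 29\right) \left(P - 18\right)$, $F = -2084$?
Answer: $- \frac{146141}{1378731} \approx -0.106$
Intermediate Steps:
$r{\left(P \right)} = 4 + \left(-29 + P\right) \left(-18 + P\right)$ ($r{\left(P \right)} = 4 + \left(P - 29\right) \left(P - 18\right) = 4 + \left(-29 + P\right) \left(-18 + P\right)$)
$C{\left(j,f \right)} = 509 + f^{2} - 47 f$ ($C{\left(j,f \right)} = \left(526 + f^{2} - 47 f\right) - \left(\left(10 + 8\right) - 1\right) = \left(526 + f^{2} - 47 f\right) - \left(18 - 1\right) = \left(526 + f^{2} - 47 f\right) - 17 = 509 + f^{2} - 47 f$)
$\frac{-4137855 + 3845573}{-1684051 + C{\left(-1999,F \right)}} = \frac{-4137855 + 3845573}{-1684051 + \left(509 + \left(-2084\right)^{2} - -97948\right)} = - \frac{292282}{-1684051 + \left(509 + 4343056 + 97948\right)} = - \frac{292282}{-1684051 + 4441513} = - \frac{292282}{2757462} = \left(-292282\right) \frac{1}{2757462} = - \frac{146141}{1378731}$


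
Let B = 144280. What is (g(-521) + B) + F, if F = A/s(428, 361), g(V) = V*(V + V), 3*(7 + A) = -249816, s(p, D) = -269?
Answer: 184929857/269 ≈ 6.8747e+5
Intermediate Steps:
A = -83279 (A = -7 + (1/3)*(-249816) = -7 - 83272 = -83279)
g(V) = 2*V**2 (g(V) = V*(2*V) = 2*V**2)
F = 83279/269 (F = -83279/(-269) = -83279*(-1/269) = 83279/269 ≈ 309.59)
(g(-521) + B) + F = (2*(-521)**2 + 144280) + 83279/269 = (2*271441 + 144280) + 83279/269 = (542882 + 144280) + 83279/269 = 687162 + 83279/269 = 184929857/269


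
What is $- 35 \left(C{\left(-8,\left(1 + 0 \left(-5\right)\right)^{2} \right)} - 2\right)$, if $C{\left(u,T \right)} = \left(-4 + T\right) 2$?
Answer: $280$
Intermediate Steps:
$C{\left(u,T \right)} = -8 + 2 T$
$- 35 \left(C{\left(-8,\left(1 + 0 \left(-5\right)\right)^{2} \right)} - 2\right) = - 35 \left(\left(-8 + 2 \left(1 + 0 \left(-5\right)\right)^{2}\right) - 2\right) = - 35 \left(\left(-8 + 2 \left(1 + 0\right)^{2}\right) - 2\right) = - 35 \left(\left(-8 + 2 \cdot 1^{2}\right) - 2\right) = - 35 \left(\left(-8 + 2 \cdot 1\right) - 2\right) = - 35 \left(\left(-8 + 2\right) - 2\right) = - 35 \left(-6 - 2\right) = \left(-35\right) \left(-8\right) = 280$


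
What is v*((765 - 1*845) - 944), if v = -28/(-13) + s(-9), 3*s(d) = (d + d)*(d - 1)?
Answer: -827392/13 ≈ -63646.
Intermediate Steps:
s(d) = 2*d*(-1 + d)/3 (s(d) = ((d + d)*(d - 1))/3 = ((2*d)*(-1 + d))/3 = (2*d*(-1 + d))/3 = 2*d*(-1 + d)/3)
v = 808/13 (v = -28/(-13) + (⅔)*(-9)*(-1 - 9) = -28*(-1/13) + (⅔)*(-9)*(-10) = 28/13 + 60 = 808/13 ≈ 62.154)
v*((765 - 1*845) - 944) = 808*((765 - 1*845) - 944)/13 = 808*((765 - 845) - 944)/13 = 808*(-80 - 944)/13 = (808/13)*(-1024) = -827392/13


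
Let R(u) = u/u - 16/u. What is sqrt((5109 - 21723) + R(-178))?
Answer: I*sqrt(131590861)/89 ≈ 128.89*I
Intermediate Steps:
R(u) = 1 - 16/u
sqrt((5109 - 21723) + R(-178)) = sqrt((5109 - 21723) + (-16 - 178)/(-178)) = sqrt(-16614 - 1/178*(-194)) = sqrt(-16614 + 97/89) = sqrt(-1478549/89) = I*sqrt(131590861)/89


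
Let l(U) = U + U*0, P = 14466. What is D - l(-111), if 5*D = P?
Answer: 15021/5 ≈ 3004.2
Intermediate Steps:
D = 14466/5 (D = (⅕)*14466 = 14466/5 ≈ 2893.2)
l(U) = U (l(U) = U + 0 = U)
D - l(-111) = 14466/5 - 1*(-111) = 14466/5 + 111 = 15021/5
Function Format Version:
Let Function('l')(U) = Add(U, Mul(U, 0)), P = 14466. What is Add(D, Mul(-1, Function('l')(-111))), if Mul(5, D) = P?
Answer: Rational(15021, 5) ≈ 3004.2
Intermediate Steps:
D = Rational(14466, 5) (D = Mul(Rational(1, 5), 14466) = Rational(14466, 5) ≈ 2893.2)
Function('l')(U) = U (Function('l')(U) = Add(U, 0) = U)
Add(D, Mul(-1, Function('l')(-111))) = Add(Rational(14466, 5), Mul(-1, -111)) = Add(Rational(14466, 5), 111) = Rational(15021, 5)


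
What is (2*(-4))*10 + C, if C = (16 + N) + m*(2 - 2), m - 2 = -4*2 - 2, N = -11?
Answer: -75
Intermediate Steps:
m = -8 (m = 2 + (-4*2 - 2) = 2 + (-8 - 2) = 2 - 10 = -8)
C = 5 (C = (16 - 11) - 8*(2 - 2) = 5 - 8*0 = 5 + 0 = 5)
(2*(-4))*10 + C = (2*(-4))*10 + 5 = -8*10 + 5 = -80 + 5 = -75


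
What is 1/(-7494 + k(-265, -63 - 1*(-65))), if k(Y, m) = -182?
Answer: -1/7676 ≈ -0.00013028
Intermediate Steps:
1/(-7494 + k(-265, -63 - 1*(-65))) = 1/(-7494 - 182) = 1/(-7676) = -1/7676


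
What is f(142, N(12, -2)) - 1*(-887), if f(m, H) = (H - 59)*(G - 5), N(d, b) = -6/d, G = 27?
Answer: -422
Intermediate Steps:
f(m, H) = -1298 + 22*H (f(m, H) = (H - 59)*(27 - 5) = (-59 + H)*22 = -1298 + 22*H)
f(142, N(12, -2)) - 1*(-887) = (-1298 + 22*(-6/12)) - 1*(-887) = (-1298 + 22*(-6*1/12)) + 887 = (-1298 + 22*(-1/2)) + 887 = (-1298 - 11) + 887 = -1309 + 887 = -422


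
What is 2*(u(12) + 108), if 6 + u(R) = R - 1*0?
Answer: 228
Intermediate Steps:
u(R) = -6 + R (u(R) = -6 + (R - 1*0) = -6 + (R + 0) = -6 + R)
2*(u(12) + 108) = 2*((-6 + 12) + 108) = 2*(6 + 108) = 2*114 = 228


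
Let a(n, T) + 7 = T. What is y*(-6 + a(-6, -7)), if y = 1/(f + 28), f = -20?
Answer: -5/2 ≈ -2.5000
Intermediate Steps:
a(n, T) = -7 + T
y = ⅛ (y = 1/(-20 + 28) = 1/8 = ⅛ ≈ 0.12500)
y*(-6 + a(-6, -7)) = (-6 + (-7 - 7))/8 = (-6 - 14)/8 = (⅛)*(-20) = -5/2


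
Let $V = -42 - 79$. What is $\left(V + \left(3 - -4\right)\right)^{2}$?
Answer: $12996$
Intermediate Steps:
$V = -121$
$\left(V + \left(3 - -4\right)\right)^{2} = \left(-121 + \left(3 - -4\right)\right)^{2} = \left(-121 + \left(3 + 4\right)\right)^{2} = \left(-121 + 7\right)^{2} = \left(-114\right)^{2} = 12996$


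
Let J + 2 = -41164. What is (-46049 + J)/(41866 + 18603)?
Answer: -87215/60469 ≈ -1.4423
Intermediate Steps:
J = -41166 (J = -2 - 41164 = -41166)
(-46049 + J)/(41866 + 18603) = (-46049 - 41166)/(41866 + 18603) = -87215/60469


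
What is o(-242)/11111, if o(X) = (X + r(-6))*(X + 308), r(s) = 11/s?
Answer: -16093/11111 ≈ -1.4484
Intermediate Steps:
o(X) = (308 + X)*(-11/6 + X) (o(X) = (X + 11/(-6))*(X + 308) = (X + 11*(-⅙))*(308 + X) = (X - 11/6)*(308 + X) = (-11/6 + X)*(308 + X) = (308 + X)*(-11/6 + X))
o(-242)/11111 = (-1694/3 + (-242)² + (1837/6)*(-242))/11111 = (-1694/3 + 58564 - 222277/3)*(1/11111) = -16093*1/11111 = -16093/11111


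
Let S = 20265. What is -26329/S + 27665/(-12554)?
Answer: -891165491/254406810 ≈ -3.5029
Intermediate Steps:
-26329/S + 27665/(-12554) = -26329/20265 + 27665/(-12554) = -26329*1/20265 + 27665*(-1/12554) = -26329/20265 - 27665/12554 = -891165491/254406810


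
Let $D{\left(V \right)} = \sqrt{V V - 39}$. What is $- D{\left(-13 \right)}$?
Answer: $- \sqrt{130} \approx -11.402$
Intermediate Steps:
$D{\left(V \right)} = \sqrt{-39 + V^{2}}$ ($D{\left(V \right)} = \sqrt{V^{2} - 39} = \sqrt{-39 + V^{2}}$)
$- D{\left(-13 \right)} = - \sqrt{-39 + \left(-13\right)^{2}} = - \sqrt{-39 + 169} = - \sqrt{130}$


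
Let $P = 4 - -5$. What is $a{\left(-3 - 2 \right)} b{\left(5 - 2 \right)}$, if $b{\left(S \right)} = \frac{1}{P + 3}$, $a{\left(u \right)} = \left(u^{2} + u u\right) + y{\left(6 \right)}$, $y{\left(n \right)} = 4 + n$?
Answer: $5$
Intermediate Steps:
$a{\left(u \right)} = 10 + 2 u^{2}$ ($a{\left(u \right)} = \left(u^{2} + u u\right) + \left(4 + 6\right) = \left(u^{2} + u^{2}\right) + 10 = 2 u^{2} + 10 = 10 + 2 u^{2}$)
$P = 9$ ($P = 4 + 5 = 9$)
$b{\left(S \right)} = \frac{1}{12}$ ($b{\left(S \right)} = \frac{1}{9 + 3} = \frac{1}{12}$)
$a{\left(-3 - 2 \right)} b{\left(5 - 2 \right)} = \left(10 + 2 \left(-3 - 2\right)^{2}\right) \frac{1}{12} = \left(10 + 2 \left(-5\right)^{2}\right) \frac{1}{12} = \left(10 + 2 \cdot 25\right) \frac{1}{12} = \left(10 + 50\right) \frac{1}{12} = 60 \cdot \frac{1}{12} = 5$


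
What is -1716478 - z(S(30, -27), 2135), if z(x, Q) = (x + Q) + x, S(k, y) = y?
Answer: -1718559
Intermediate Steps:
z(x, Q) = Q + 2*x (z(x, Q) = (Q + x) + x = Q + 2*x)
-1716478 - z(S(30, -27), 2135) = -1716478 - (2135 + 2*(-27)) = -1716478 - (2135 - 54) = -1716478 - 1*2081 = -1716478 - 2081 = -1718559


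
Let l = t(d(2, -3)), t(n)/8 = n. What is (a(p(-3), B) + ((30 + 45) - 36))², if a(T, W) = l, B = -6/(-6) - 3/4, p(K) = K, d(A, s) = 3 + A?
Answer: 6241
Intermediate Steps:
t(n) = 8*n
B = ¼ (B = -6*(-⅙) - 3*¼ = 1 - ¾ = ¼ ≈ 0.25000)
l = 40 (l = 8*(3 + 2) = 8*5 = 40)
a(T, W) = 40
(a(p(-3), B) + ((30 + 45) - 36))² = (40 + ((30 + 45) - 36))² = (40 + (75 - 36))² = (40 + 39)² = 79² = 6241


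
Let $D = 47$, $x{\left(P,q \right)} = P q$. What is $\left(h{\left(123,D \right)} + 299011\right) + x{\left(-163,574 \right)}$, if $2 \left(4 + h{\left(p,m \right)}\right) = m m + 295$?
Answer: $206697$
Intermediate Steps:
$h{\left(p,m \right)} = \frac{287}{2} + \frac{m^{2}}{2}$ ($h{\left(p,m \right)} = -4 + \frac{m m + 295}{2} = -4 + \frac{m^{2} + 295}{2} = -4 + \frac{295 + m^{2}}{2} = -4 + \left(\frac{295}{2} + \frac{m^{2}}{2}\right) = \frac{287}{2} + \frac{m^{2}}{2}$)
$\left(h{\left(123,D \right)} + 299011\right) + x{\left(-163,574 \right)} = \left(\left(\frac{287}{2} + \frac{47^{2}}{2}\right) + 299011\right) - 93562 = \left(\left(\frac{287}{2} + \frac{1}{2} \cdot 2209\right) + 299011\right) - 93562 = \left(\left(\frac{287}{2} + \frac{2209}{2}\right) + 299011\right) - 93562 = \left(1248 + 299011\right) - 93562 = 300259 - 93562 = 206697$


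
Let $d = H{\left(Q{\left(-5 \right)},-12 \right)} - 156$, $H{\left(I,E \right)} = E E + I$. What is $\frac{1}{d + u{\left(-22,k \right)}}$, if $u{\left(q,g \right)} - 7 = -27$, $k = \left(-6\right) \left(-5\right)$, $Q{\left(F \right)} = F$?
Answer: $- \frac{1}{37} \approx -0.027027$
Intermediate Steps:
$k = 30$
$u{\left(q,g \right)} = -20$ ($u{\left(q,g \right)} = 7 - 27 = -20$)
$H{\left(I,E \right)} = I + E^{2}$ ($H{\left(I,E \right)} = E^{2} + I = I + E^{2}$)
$d = -17$ ($d = \left(-5 + \left(-12\right)^{2}\right) - 156 = \left(-5 + 144\right) - 156 = 139 - 156 = -17$)
$\frac{1}{d + u{\left(-22,k \right)}} = \frac{1}{-17 - 20} = \frac{1}{-37} = - \frac{1}{37}$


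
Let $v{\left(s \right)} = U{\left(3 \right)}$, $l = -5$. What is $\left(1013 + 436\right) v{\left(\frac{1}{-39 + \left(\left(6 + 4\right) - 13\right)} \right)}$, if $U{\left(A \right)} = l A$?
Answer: $-21735$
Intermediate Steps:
$U{\left(A \right)} = - 5 A$
$v{\left(s \right)} = -15$ ($v{\left(s \right)} = \left(-5\right) 3 = -15$)
$\left(1013 + 436\right) v{\left(\frac{1}{-39 + \left(\left(6 + 4\right) - 13\right)} \right)} = \left(1013 + 436\right) \left(-15\right) = 1449 \left(-15\right) = -21735$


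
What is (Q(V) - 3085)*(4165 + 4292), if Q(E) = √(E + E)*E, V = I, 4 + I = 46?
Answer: -26089845 + 710388*√21 ≈ -2.2834e+7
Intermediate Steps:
I = 42 (I = -4 + 46 = 42)
V = 42
Q(E) = √2*E^(3/2) (Q(E) = √(2*E)*E = (√2*√E)*E = √2*E^(3/2))
(Q(V) - 3085)*(4165 + 4292) = (√2*42^(3/2) - 3085)*(4165 + 4292) = (√2*(42*√42) - 3085)*8457 = (84*√21 - 3085)*8457 = (-3085 + 84*√21)*8457 = -26089845 + 710388*√21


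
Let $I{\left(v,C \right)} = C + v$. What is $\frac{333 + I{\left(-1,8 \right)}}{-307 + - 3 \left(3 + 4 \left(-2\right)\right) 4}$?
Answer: $- \frac{340}{247} \approx -1.3765$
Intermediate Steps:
$\frac{333 + I{\left(-1,8 \right)}}{-307 + - 3 \left(3 + 4 \left(-2\right)\right) 4} = \frac{333 + \left(8 - 1\right)}{-307 + - 3 \left(3 + 4 \left(-2\right)\right) 4} = \frac{333 + 7}{-307 + - 3 \left(3 - 8\right) 4} = \frac{340}{-307 + \left(-3\right) \left(-5\right) 4} = \frac{340}{-307 + 15 \cdot 4} = \frac{340}{-307 + 60} = \frac{340}{-247} = 340 \left(- \frac{1}{247}\right) = - \frac{340}{247}$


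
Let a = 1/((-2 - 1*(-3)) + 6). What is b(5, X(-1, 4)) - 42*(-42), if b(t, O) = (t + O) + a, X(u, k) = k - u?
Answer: 12419/7 ≈ 1774.1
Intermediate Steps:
a = 1/7 (a = 1/((-2 + 3) + 6) = 1/(1 + 6) = 1/7 ≈ 0.14286)
b(t, O) = 1/7 + O + t (b(t, O) = (t + O) + 1/7 = (O + t) + 1/7 = 1/7 + O + t)
b(5, X(-1, 4)) - 42*(-42) = (1/7 + (4 - 1*(-1)) + 5) - 42*(-42) = (1/7 + (4 + 1) + 5) + 1764 = (1/7 + 5 + 5) + 1764 = 71/7 + 1764 = 12419/7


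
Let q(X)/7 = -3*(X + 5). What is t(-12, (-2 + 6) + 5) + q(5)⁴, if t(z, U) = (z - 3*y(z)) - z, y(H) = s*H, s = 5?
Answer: 1944810180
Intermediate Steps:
y(H) = 5*H
q(X) = -105 - 21*X (q(X) = 7*(-3*(X + 5)) = 7*(-3*(5 + X)) = 7*(-15 - 3*X) = -105 - 21*X)
t(z, U) = -15*z (t(z, U) = (z - 15*z) - z = -14*z - z = -15*z)
t(-12, (-2 + 6) + 5) + q(5)⁴ = -15*(-12) + (-105 - 21*5)⁴ = 180 + (-105 - 105)⁴ = 180 + (-210)⁴ = 180 + 1944810000 = 1944810180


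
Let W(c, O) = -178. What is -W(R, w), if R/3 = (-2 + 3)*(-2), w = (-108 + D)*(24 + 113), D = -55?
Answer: 178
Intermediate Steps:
w = -22331 (w = (-108 - 55)*(24 + 113) = -163*137 = -22331)
R = -6 (R = 3*((-2 + 3)*(-2)) = 3*(1*(-2)) = 3*(-2) = -6)
-W(R, w) = -1*(-178) = 178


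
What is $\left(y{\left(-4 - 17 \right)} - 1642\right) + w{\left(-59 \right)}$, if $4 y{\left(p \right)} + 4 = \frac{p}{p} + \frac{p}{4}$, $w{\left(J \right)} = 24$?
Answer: $- \frac{25921}{16} \approx -1620.1$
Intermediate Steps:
$y{\left(p \right)} = - \frac{3}{4} + \frac{p}{16}$ ($y{\left(p \right)} = -1 + \frac{\frac{p}{p} + \frac{p}{4}}{4} = -1 + \frac{1 + p \frac{1}{4}}{4} = -1 + \frac{1 + \frac{p}{4}}{4} = -1 + \left(\frac{1}{4} + \frac{p}{16}\right) = - \frac{3}{4} + \frac{p}{16}$)
$\left(y{\left(-4 - 17 \right)} - 1642\right) + w{\left(-59 \right)} = \left(\left(- \frac{3}{4} + \frac{-4 - 17}{16}\right) - 1642\right) + 24 = \left(\left(- \frac{3}{4} + \frac{1}{16} \left(-21\right)\right) - 1642\right) + 24 = \left(\left(- \frac{3}{4} - \frac{21}{16}\right) - 1642\right) + 24 = \left(- \frac{33}{16} - 1642\right) + 24 = - \frac{26305}{16} + 24 = - \frac{25921}{16}$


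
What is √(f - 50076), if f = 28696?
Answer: 2*I*√5345 ≈ 146.22*I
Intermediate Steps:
√(f - 50076) = √(28696 - 50076) = √(-21380) = 2*I*√5345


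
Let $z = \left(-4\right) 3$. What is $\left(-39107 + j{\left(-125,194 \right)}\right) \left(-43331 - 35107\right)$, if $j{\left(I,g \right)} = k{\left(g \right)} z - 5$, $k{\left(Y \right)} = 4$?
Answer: $3071632080$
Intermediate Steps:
$z = -12$
$j{\left(I,g \right)} = -53$ ($j{\left(I,g \right)} = 4 \left(-12\right) - 5 = -48 - 5 = -53$)
$\left(-39107 + j{\left(-125,194 \right)}\right) \left(-43331 - 35107\right) = \left(-39107 - 53\right) \left(-43331 - 35107\right) = \left(-39160\right) \left(-78438\right) = 3071632080$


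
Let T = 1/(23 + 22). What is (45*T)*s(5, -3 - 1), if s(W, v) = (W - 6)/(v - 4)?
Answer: ⅛ ≈ 0.12500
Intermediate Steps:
s(W, v) = (-6 + W)/(-4 + v)
T = 1/45 ≈ 0.022222
(45*T)*s(5, -3 - 1) = (45*(1/45))*((-6 + 5)/(-4 + (-3 - 1))) = 1*(-1/(-4 - 4)) = 1*(-1/(-8)) = 1*(-⅛*(-1)) = 1*(⅛) = ⅛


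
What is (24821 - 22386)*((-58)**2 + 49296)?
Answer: 128227100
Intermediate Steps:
(24821 - 22386)*((-58)**2 + 49296) = 2435*(3364 + 49296) = 2435*52660 = 128227100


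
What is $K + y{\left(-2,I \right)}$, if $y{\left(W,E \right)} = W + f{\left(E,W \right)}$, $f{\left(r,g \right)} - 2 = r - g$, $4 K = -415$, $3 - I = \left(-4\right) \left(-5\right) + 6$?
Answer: $- \frac{499}{4} \approx -124.75$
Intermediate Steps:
$I = -23$ ($I = 3 - \left(\left(-4\right) \left(-5\right) + 6\right) = 3 - \left(20 + 6\right) = 3 - 26 = -23$)
$K = - \frac{415}{4}$ ($K = \frac{1}{4} \left(-415\right) = - \frac{415}{4} \approx -103.75$)
$f{\left(r,g \right)} = 2 + r - g$ ($f{\left(r,g \right)} = 2 - \left(g - r\right) = 2 + r - g$)
$y{\left(W,E \right)} = 2 + E$ ($y{\left(W,E \right)} = W + \left(2 + E - W\right) = 2 + E$)
$K + y{\left(-2,I \right)} = - \frac{415}{4} + \left(2 - 23\right) = - \frac{415}{4} - 21 = - \frac{499}{4}$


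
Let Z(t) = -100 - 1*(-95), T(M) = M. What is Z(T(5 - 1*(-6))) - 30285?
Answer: -30290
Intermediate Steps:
Z(t) = -5 (Z(t) = -100 + 95 = -5)
Z(T(5 - 1*(-6))) - 30285 = -5 - 30285 = -30290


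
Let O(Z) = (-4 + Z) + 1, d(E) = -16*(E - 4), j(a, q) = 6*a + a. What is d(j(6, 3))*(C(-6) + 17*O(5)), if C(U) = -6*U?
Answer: -42560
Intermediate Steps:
j(a, q) = 7*a
d(E) = 64 - 16*E (d(E) = -16*(-4 + E) = 64 - 16*E)
O(Z) = -3 + Z
d(j(6, 3))*(C(-6) + 17*O(5)) = (64 - 112*6)*(-6*(-6) + 17*(-3 + 5)) = (64 - 16*42)*(36 + 17*2) = (64 - 672)*(36 + 34) = -608*70 = -42560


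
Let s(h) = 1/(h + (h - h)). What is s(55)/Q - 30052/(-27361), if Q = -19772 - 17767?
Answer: 62046684179/56490751845 ≈ 1.0984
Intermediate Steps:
s(h) = 1/h (s(h) = 1/(h + 0) = 1/h)
Q = -37539
s(55)/Q - 30052/(-27361) = 1/(55*(-37539)) - 30052/(-27361) = (1/55)*(-1/37539) - 30052*(-1/27361) = -1/2064645 + 30052/27361 = 62046684179/56490751845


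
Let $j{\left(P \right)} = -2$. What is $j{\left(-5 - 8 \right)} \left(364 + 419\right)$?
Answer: $-1566$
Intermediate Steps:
$j{\left(-5 - 8 \right)} \left(364 + 419\right) = - 2 \left(364 + 419\right) = \left(-2\right) 783 = -1566$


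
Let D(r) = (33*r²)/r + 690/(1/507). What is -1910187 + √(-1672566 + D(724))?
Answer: -1910187 + 6*I*√36079 ≈ -1.9102e+6 + 1139.7*I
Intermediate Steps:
D(r) = 349830 + 33*r (D(r) = 33*r + 690/(1/507) = 33*r + 690*507 = 33*r + 349830 = 349830 + 33*r)
-1910187 + √(-1672566 + D(724)) = -1910187 + √(-1672566 + (349830 + 33*724)) = -1910187 + √(-1672566 + (349830 + 23892)) = -1910187 + √(-1672566 + 373722) = -1910187 + √(-1298844) = -1910187 + 6*I*√36079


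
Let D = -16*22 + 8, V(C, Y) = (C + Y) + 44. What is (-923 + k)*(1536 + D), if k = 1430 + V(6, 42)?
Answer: 714008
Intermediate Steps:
V(C, Y) = 44 + C + Y
k = 1522 (k = 1430 + (44 + 6 + 42) = 1430 + 92 = 1522)
D = -344 (D = -352 + 8 = -344)
(-923 + k)*(1536 + D) = (-923 + 1522)*(1536 - 344) = 599*1192 = 714008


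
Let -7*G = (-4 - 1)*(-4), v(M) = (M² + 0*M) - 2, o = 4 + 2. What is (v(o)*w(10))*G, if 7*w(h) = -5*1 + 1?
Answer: 2720/49 ≈ 55.510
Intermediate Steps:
o = 6
v(M) = -2 + M² (v(M) = (M² + 0) - 2 = M² - 2 = -2 + M²)
w(h) = -4/7 (w(h) = (-5*1 + 1)/7 = (-5 + 1)/7 = (⅐)*(-4) = -4/7)
G = -20/7 (G = -(-4 - 1)*(-4)/7 = -(-5)*(-4)/7 = -⅐*20 = -20/7 ≈ -2.8571)
(v(o)*w(10))*G = ((-2 + 6²)*(-4/7))*(-20/7) = ((-2 + 36)*(-4/7))*(-20/7) = (34*(-4/7))*(-20/7) = -136/7*(-20/7) = 2720/49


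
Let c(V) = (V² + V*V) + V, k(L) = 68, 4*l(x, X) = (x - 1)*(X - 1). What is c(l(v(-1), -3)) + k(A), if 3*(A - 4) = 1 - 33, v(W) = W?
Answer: 78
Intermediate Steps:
l(x, X) = (-1 + X)*(-1 + x)/4 (l(x, X) = ((x - 1)*(X - 1))/4 = ((-1 + x)*(-1 + X))/4 = ((-1 + X)*(-1 + x))/4 = (-1 + X)*(-1 + x)/4)
A = -20/3 (A = 4 + (1 - 33)/3 = 4 + (⅓)*(-32) = 4 - 32/3 = -20/3 ≈ -6.6667)
c(V) = V + 2*V² (c(V) = (V² + V²) + V = 2*V² + V = V + 2*V²)
c(l(v(-1), -3)) + k(A) = (¼ - ¼*(-3) - ¼*(-1) + (¼)*(-3)*(-1))*(1 + 2*(¼ - ¼*(-3) - ¼*(-1) + (¼)*(-3)*(-1))) + 68 = (¼ + ¾ + ¼ + ¾)*(1 + 2*(¼ + ¾ + ¼ + ¾)) + 68 = 2*(1 + 2*2) + 68 = 2*(1 + 4) + 68 = 2*5 + 68 = 10 + 68 = 78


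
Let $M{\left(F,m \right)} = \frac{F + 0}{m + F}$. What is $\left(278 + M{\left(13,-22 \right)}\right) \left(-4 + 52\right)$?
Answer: $\frac{39824}{3} \approx 13275.0$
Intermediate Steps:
$M{\left(F,m \right)} = \frac{F}{F + m}$
$\left(278 + M{\left(13,-22 \right)}\right) \left(-4 + 52\right) = \left(278 + \frac{13}{13 - 22}\right) \left(-4 + 52\right) = \left(278 + \frac{13}{-9}\right) 48 = \left(278 + 13 \left(- \frac{1}{9}\right)\right) 48 = \left(278 - \frac{13}{9}\right) 48 = \frac{2489}{9} \cdot 48 = \frac{39824}{3}$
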